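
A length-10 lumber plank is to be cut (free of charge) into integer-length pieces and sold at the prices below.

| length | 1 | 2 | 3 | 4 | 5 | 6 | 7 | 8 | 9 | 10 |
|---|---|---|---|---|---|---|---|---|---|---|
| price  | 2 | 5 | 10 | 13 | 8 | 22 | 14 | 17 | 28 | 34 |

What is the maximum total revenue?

Let r[k] be the best obtainable value from length k. For each k, try every first piece i and keep the best of price[i] + r[k−i].
r[1] = 2
r[2] = max(2+2, 5+0) = 5
r[3] = max(2+5, 5+2, 10+0) = 10
r[4] = max(2+10, 5+5, 10+2, 13+0) = 13
r[5] = max(2+13, 5+10, 10+5, 13+2, 8+0) = 15
r[6] = max(2+15, 5+13, 10+10, 13+5, 8+2, 22+0) = 22
r[7] = max(2+22, 5+15, 10+13, …, 22+2, 14+0) = 24
r[8] = max(2+24, 5+22, 10+15, …, 14+2, 17+0) = 27
r[9] = max(2+27, 5+24, 10+22, …, 17+2, 28+0) = 32
r[10] = max(2+32, 5+27, 10+24, …, 28+2, 34+0) = 35
One optimal cutting: 6 + 4 → $22 + $13 = $35.

35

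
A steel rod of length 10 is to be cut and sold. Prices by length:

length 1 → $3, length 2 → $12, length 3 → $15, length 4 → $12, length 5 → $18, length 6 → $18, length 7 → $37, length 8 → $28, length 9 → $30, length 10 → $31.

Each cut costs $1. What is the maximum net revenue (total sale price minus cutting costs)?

56

Build net[k] bottom-up: net[k] = max over allowed piece i of (p[i] + net[k−i]) − 1 per cut.
net[1] = 3
net[2] = max(3+3-1, 12+0) = 12
net[3] = max(3+12-1, 12+3-1, 15+0) = 15
net[4] = max(3+15-1, 12+12-1, 15+3-1, 12+0) = 23
net[5] = max(3+23-1, 12+15-1, 15+12-1, 12+3-1, 18+0) = 26
net[6] = max(3+26-1, 12+23-1, 15+15-1, 12+12-1, 18+3-1, 18+0) = 34
net[7] = max(3+34-1, 12+26-1, 15+23-1, …, 18+3-1, 37+0) = 37
net[8] = max(3+37-1, 12+34-1, 15+26-1, …, 37+3-1, 28+0) = 45
net[9] = max(3+45-1, 12+37-1, 15+34-1, …, 28+3-1, 30+0) = 48
net[10] = max(3+48-1, 12+45-1, 15+37-1, …, 30+3-1, 31+0) = 56
One optimal plan: pieces 2 + 2 + 2 + 2 + 2 (4 cuts) → $60 − $4 = $56.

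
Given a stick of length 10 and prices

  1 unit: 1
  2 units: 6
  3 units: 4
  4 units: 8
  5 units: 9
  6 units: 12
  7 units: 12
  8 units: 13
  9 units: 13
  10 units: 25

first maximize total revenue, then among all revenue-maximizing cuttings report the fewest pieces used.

5

Consider every possible first cut. r[k] is the best of p[i]+r[k−i] over all sellable i≤k.
r[1] = 1
r[2] = max(1+1, 6+0) = 6
r[3] = max(1+6, 6+1, 4+0) = 7
r[4] = max(1+7, 6+6, 4+1, 8+0) = 12
r[5] = max(1+12, 6+7, 4+6, 8+1, 9+0) = 13
r[6] = max(1+13, 6+12, 4+7, 8+6, 9+1, 12+0) = 18
r[7] = max(1+18, 6+13, 4+12, …, 12+1, 12+0) = 19
r[8] = max(1+19, 6+18, 4+13, …, 12+1, 13+0) = 24
r[9] = max(1+24, 6+19, 4+18, …, 13+1, 13+0) = 25
r[10] = max(1+25, 6+24, 4+19, …, 13+1, 25+0) = 30
Maximum revenue is 30.
Now minimize piece count subject to staying optimal: for each k, pieces[k] = 1 + min over i with p[i]+r[k−i]=r[k] of pieces[k−i].
pieces[7] = 4
pieces[8] = 4
pieces[9] = 5
pieces[10] = 5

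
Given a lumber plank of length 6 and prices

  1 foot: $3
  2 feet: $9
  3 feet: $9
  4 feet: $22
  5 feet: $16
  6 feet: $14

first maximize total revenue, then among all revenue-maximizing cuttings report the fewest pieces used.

Let r[k] be the best obtainable value from length k. For each k, try every first piece i and keep the best of price[i] + r[k−i].
r[1] = 3
r[2] = max(3+3, 9+0) = 9
r[3] = max(3+9, 9+3, 9+0) = 12
r[4] = max(3+12, 9+9, 9+3, 22+0) = 22
r[5] = max(3+22, 9+12, 9+9, 22+3, 16+0) = 25
r[6] = max(3+25, 9+22, 9+12, 22+9, 16+3, 14+0) = 31
Maximum revenue is $31.
Now minimize piece count subject to staying optimal: for each k, pieces[k] = 1 + min over i with p[i]+r[k−i]=r[k] of pieces[k−i].
pieces[3] = 2
pieces[4] = 1
pieces[5] = 2
pieces[6] = 2

2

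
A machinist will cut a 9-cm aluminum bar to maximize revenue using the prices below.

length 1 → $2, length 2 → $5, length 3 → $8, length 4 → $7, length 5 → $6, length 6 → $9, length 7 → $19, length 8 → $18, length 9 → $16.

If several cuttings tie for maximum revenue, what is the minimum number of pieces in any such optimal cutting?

2

Let r[k] be the best obtainable value from length k. For each k, try every first piece i and keep the best of price[i] + r[k−i].
r[1] = 2
r[2] = max(2+2, 5+0) = 5
r[3] = max(2+5, 5+2, 8+0) = 8
r[4] = max(2+8, 5+5, 8+2, 7+0) = 10
r[5] = max(2+10, 5+8, 8+5, 7+2, 6+0) = 13
r[6] = max(2+13, 5+10, 8+8, 7+5, 6+2, 9+0) = 16
r[7] = max(2+16, 5+13, 8+10, …, 9+2, 19+0) = 19
r[8] = max(2+19, 5+16, 8+13, …, 19+2, 18+0) = 21
r[9] = max(2+21, 5+19, 8+16, …, 18+2, 16+0) = 24
Maximum revenue is $24.
Now minimize piece count subject to staying optimal: for each k, pieces[k] = 1 + min over i with p[i]+r[k−i]=r[k] of pieces[k−i].
pieces[6] = 2
pieces[7] = 1
pieces[8] = 2
pieces[9] = 2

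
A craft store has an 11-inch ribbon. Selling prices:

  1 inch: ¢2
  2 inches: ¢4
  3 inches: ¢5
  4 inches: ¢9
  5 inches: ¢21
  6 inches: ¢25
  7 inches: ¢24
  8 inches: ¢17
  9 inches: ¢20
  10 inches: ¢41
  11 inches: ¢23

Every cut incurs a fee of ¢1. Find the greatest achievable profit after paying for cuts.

Let r[k] be the best obtainable value from length k. For each k, try every first piece i and keep the best of price[i] + r[k−i] minus the 1 cut fee when i<k.
r[1] = 2
r[2] = max(2+2-1, 4+0) = 4
r[3] = max(2+4-1, 4+2-1, 5+0) = 5
r[4] = max(2+5-1, 4+4-1, 5+2-1, 9+0) = 9
r[5] = max(2+9-1, 4+5-1, 5+4-1, 9+2-1, 21+0) = 21
r[6] = max(2+21-1, 4+9-1, 5+5-1, 9+4-1, 21+2-1, 25+0) = 25
r[7] = max(2+25-1, 4+21-1, 5+9-1, …, 25+2-1, 24+0) = 26
r[8] = max(2+26-1, 4+25-1, 5+21-1, …, 24+2-1, 17+0) = 28
r[9] = max(2+28-1, 4+26-1, 5+25-1, …, 17+2-1, 20+0) = 29
r[10] = max(2+29-1, 4+28-1, 5+26-1, …, 20+2-1, 41+0) = 41
r[11] = max(2+41-1, 4+29-1, 5+28-1, …, 41+2-1, 23+0) = 45
One optimal plan: pieces 6 + 5 (1 cut) → ¢46 − ¢1 = ¢45.

45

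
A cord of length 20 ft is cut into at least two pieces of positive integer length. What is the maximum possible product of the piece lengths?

Define f[k] = max over 1≤i<k of i · max(k−i, f[k−i]); the inner max lets the remainder stay uncut if that's better.
f[2] = 1×max(1,0) = 1×1 = 1
f[3] = 1×max(2,1) = 1×2 = 2
f[4] = 2×max(2,1) = 2×2 = 4
f[5] = 2×max(3,2) = 2×3 = 6
f[6] = 3×max(3,2) = 3×3 = 9
f[7] = 2×max(5,6) = 2×6 = 12
f[8] = 2×max(6,9) = 2×9 = 18
f[9] = 3×max(6,9) = 3×9 = 27
f[10] = 2×max(8,18) = 2×18 = 36
f[11] = 2×max(9,27) = 2×27 = 54
f[12] = 3×max(9,27) = 3×27 = 81
f[13] = 2×max(11,54) = 2×54 = 108
f[14] = 2×max(12,81) = 2×81 = 162
f[15] = 3×max(12,81) = 3×81 = 243
f[16] = 2×max(14,162) = 2×162 = 324
f[17] = 2×max(15,243) = 2×243 = 486
f[18] = 3×max(15,243) = 3×243 = 729
f[19] = 2×max(17,486) = 2×486 = 972
f[20] = 2×max(18,729) = 2×729 = 1458
One optimal split: 3 + 3 + 3 + 3 + 3 + 3 + 2; product 3×3×3×3×3×3×2 = 1458.

1458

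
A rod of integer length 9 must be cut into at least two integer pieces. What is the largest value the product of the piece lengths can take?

Let P[k] be the best product for length k (with at least one cut). For each first piece i, the rest contributes max(k−i, P[k−i]).
P[2] = 1*max(1,0) = 1*1 = 1
P[3] = 1*max(2,1) = 1*2 = 2
P[4] = 2*max(2,1) = 2*2 = 4
P[5] = 2*max(3,2) = 2*3 = 6
P[6] = 3*max(3,2) = 3*3 = 9
P[7] = 2*max(5,6) = 2*6 = 12
P[8] = 2*max(6,9) = 2*9 = 18
P[9] = 3*max(6,9) = 3*9 = 27
One optimal split: 3 + 3 + 3; product 3*3*3 = 27.

27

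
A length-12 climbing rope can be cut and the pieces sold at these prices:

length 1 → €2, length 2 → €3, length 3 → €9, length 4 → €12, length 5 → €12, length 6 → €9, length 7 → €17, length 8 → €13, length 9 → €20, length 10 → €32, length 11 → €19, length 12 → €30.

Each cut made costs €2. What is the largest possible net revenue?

33

Build r[k] bottom-up: r[k] = max over allowed piece i of (p[i] + r[k−i]) − 2 per cut.
r[1] = 2
r[2] = 3
r[3] = 9
r[4] = 12
r[5] = 12  (first piece 1, then r[4]=12)
r[6] = 16  (first piece 3, then r[3]=9)
r[7] = 19  (first piece 3, then r[4]=12)
r[8] = 22  (first piece 4, then r[4]=12)
r[9] = 23  (first piece 3, then r[6]=16)
r[10] = 32
r[11] = 32  (first piece 1, then r[10]=32)
r[12] = 33  (first piece 2, then r[10]=32)
One optimal plan: pieces 10 + 2 (1 cut) → €35 − €2 = €33.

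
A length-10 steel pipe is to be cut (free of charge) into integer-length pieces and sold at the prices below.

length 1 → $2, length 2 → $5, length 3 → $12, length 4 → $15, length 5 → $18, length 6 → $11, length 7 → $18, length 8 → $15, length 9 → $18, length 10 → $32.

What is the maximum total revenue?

Consider every possible first cut. best[k] is the best of p[i]+best[k−i] over all sellable i≤k.
best[1] = 2
best[2] = 5
best[3] = 12
best[4] = 15
best[5] = 18
best[6] = 24  (first piece 3, then best[3]=12)
best[7] = 27  (first piece 3, then best[4]=15)
best[8] = 30  (first piece 3, then best[5]=18)
best[9] = 36  (first piece 3, then best[6]=24)
best[10] = 39  (first piece 3, then best[7]=27)
One optimal cutting: 4 + 3 + 3 → $15 + $12 + $12 = $39.

39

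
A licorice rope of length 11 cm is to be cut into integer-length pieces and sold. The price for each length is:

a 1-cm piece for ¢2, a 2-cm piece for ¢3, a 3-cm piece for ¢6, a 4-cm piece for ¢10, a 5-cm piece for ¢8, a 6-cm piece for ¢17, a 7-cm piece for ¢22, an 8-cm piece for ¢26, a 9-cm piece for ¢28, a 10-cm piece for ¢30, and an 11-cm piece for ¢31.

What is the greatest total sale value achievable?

Let R[k] be the best obtainable value from length k. For each k, try every first piece i and keep the best of price[i] + R[k−i].
R[1] = 2
R[2] = max(2+2, 3+0) = 4
R[3] = max(2+4, 3+2, 6+0) = 6
R[4] = max(2+6, 3+4, 6+2, 10+0) = 10
R[5] = max(2+10, 3+6, 6+4, 10+2, 8+0) = 12
R[6] = max(2+12, 3+10, 6+6, 10+4, 8+2, 17+0) = 17
R[7] = max(2+17, 3+12, 6+10, …, 17+2, 22+0) = 22
R[8] = max(2+22, 3+17, 6+12, …, 22+2, 26+0) = 26
R[9] = max(2+26, 3+22, 6+17, …, 26+2, 28+0) = 28
R[10] = max(2+28, 3+26, 6+22, …, 28+2, 30+0) = 30
R[11] = max(2+30, 3+28, 6+26, …, 30+2, 31+0) = 32
One optimal cutting: 8 + 1 + 1 + 1 → ¢26 + ¢2 + ¢2 + ¢2 = ¢32.

32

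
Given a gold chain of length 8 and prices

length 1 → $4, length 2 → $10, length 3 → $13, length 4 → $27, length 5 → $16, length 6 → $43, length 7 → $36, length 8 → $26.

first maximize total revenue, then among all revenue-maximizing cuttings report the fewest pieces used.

Build r[k] bottom-up: r[k] = max over allowed piece i of (p[i] + r[k−i]).
r[1] = 4
r[2] = max(4+4, 10+0) = 10
r[3] = max(4+10, 10+4, 13+0) = 14
r[4] = max(4+14, 10+10, 13+4, 27+0) = 27
r[5] = max(4+27, 10+14, 13+10, 27+4, 16+0) = 31
r[6] = max(4+31, 10+27, 13+14, 27+10, 16+4, 43+0) = 43
r[7] = max(4+43, 10+31, 13+27, …, 43+4, 36+0) = 47
r[8] = max(4+47, 10+43, 13+31, …, 36+4, 26+0) = 54
Maximum revenue is $54.
Now minimize piece count subject to staying optimal: for each k, pieces[k] = 1 + min over i with p[i]+r[k−i]=r[k] of pieces[k−i].
pieces[5] = 2
pieces[6] = 1
pieces[7] = 2
pieces[8] = 2

2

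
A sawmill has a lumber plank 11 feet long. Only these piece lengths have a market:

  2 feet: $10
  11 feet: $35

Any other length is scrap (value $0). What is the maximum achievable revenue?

Let f[k] be the best obtainable value from length k. For each k, try every first piece i and keep the best of price[i] + f[k−i].
f[1] = 0
f[2] = 10
f[3] = 10
f[4] = 20  (first piece 2, then f[2]=10)
f[5] = 20
f[6] = 30  (first piece 2, then f[4]=20)
f[7] = 30
f[8] = 40  (first piece 2, then f[6]=30)
f[9] = 40
f[10] = 50  (first piece 2, then f[8]=40)
f[11] = 50
One optimal cutting: pieces 2 + 2 + 2 + 2 + 2 with 1 foot of scrap → $50.

50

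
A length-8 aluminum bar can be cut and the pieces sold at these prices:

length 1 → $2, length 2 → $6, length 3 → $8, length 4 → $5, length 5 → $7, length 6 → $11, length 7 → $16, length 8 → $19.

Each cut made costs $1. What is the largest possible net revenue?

21

Consider every possible first cut. v[k] is the best of p[i]+v[k−i] over all sellable i≤k, charging 1 whenever i<k.
v[1] = 2
v[2] = max(2+2-1, 6+0) = 6
v[3] = max(2+6-1, 6+2-1, 8+0) = 8
v[4] = max(2+8-1, 6+6-1, 8+2-1, 5+0) = 11
v[5] = max(2+11-1, 6+8-1, 8+6-1, 5+2-1, 7+0) = 13
v[6] = max(2+13-1, 6+11-1, 8+8-1, 5+6-1, 7+2-1, 11+0) = 16
v[7] = max(2+16-1, 6+13-1, 8+11-1, …, 11+2-1, 16+0) = 18
v[8] = max(2+18-1, 6+16-1, 8+13-1, …, 16+2-1, 19+0) = 21
One optimal plan: pieces 2 + 2 + 2 + 2 (3 cuts) → $24 − $3 = $21.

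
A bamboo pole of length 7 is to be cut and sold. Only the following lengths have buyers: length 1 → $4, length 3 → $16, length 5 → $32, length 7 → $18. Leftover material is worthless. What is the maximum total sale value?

40

Build best[k] bottom-up: best[k] = max over allowed piece i of (p[i] + best[k−i]).
best[1] = 4
best[2] = 8  (first piece 1, then best[1]=4)
best[3] = max(4+8, 16+0) = 16
best[4] = max(4+16, 16+4) = 20
best[5] = max(4+20, 16+8, 32+0) = 32
best[6] = max(4+32, 16+16, 32+4) = 36
best[7] = max(4+36, 16+20, 32+8, 18+0) = 40
One optimal cutting: 5 + 1 + 1 → $40.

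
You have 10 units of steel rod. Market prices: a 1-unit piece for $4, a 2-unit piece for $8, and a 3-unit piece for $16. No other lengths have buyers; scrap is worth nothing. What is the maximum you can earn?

Build f[k] bottom-up: f[k] = max over allowed piece i of (p[i] + f[k−i]).
f[1] = 4
f[2] = 8  (first piece 1, then f[1]=4)
f[3] = 16
f[4] = 20  (first piece 1, then f[3]=16)
f[5] = 24  (first piece 1, then f[4]=20)
f[6] = 32  (first piece 3, then f[3]=16)
f[7] = 36  (first piece 1, then f[6]=32)
f[8] = 40  (first piece 1, then f[7]=36)
f[9] = 48  (first piece 3, then f[6]=32)
f[10] = 52  (first piece 1, then f[9]=48)
One optimal cutting: 3 + 3 + 3 + 1 → $52.

52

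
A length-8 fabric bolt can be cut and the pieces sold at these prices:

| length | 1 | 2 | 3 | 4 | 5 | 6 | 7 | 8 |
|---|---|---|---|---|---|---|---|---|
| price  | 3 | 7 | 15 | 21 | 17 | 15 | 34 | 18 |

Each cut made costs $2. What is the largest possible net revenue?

40

Consider every possible first cut. v[k] is the best of p[i]+v[k−i] over all sellable i≤k, charging 2 whenever i<k.
v[1] = 3
v[2] = max(3+3-2, 7+0) = 7
v[3] = max(3+7-2, 7+3-2, 15+0) = 15
v[4] = max(3+15-2, 7+7-2, 15+3-2, 21+0) = 21
v[5] = max(3+21-2, 7+15-2, 15+7-2, 21+3-2, 17+0) = 22
v[6] = max(3+22-2, 7+21-2, 15+15-2, 21+7-2, 17+3-2, 15+0) = 28
v[7] = max(3+28-2, 7+22-2, 15+21-2, …, 15+3-2, 34+0) = 34
v[8] = max(3+34-2, 7+28-2, 15+22-2, …, 34+3-2, 18+0) = 40
One optimal plan: pieces 4 + 4 (1 cut) → $42 − $2 = $40.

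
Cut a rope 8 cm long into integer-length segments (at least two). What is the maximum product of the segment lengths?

18

Let prod[k] be the best product for length k (with at least one cut). For each first piece i, the rest contributes max(k−i, prod[k−i]).
prod[2] = 1*max(1,0) = 1*1 = 1
prod[3] = max(1*2, 2*1) = 2
prod[4] = max(1*3, 2*2, 3*1) = 4
prod[5] = max(1*4, 2*3, 3*2, 4*1) = 6
prod[6] = max(1*6, 2*4, 3*3, 4*2, 5*1) = 9
prod[7] = max(1*9, 2*6, 3*4, 4*3, 5*2, 6*1) = 12
prod[8] = max(1*12, 2*9, 3*6, …, 6*2, 7*1) = 18
One optimal split: 3 + 3 + 2; product 3*3*2 = 18.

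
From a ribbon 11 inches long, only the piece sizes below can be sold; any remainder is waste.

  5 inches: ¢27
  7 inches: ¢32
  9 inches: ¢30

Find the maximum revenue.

54

Let f[k] be the best obtainable value from length k. For each k, try every first piece i and keep the best of price[i] + f[k−i].
f[1] = 0
f[2] = 0
f[3] = 0
f[4] = 0
f[5] = 27
f[6] = 27
f[7] = 32
f[8] = 32
f[9] = 32
f[10] = 54  (first piece 5, then f[5]=27)
f[11] = 54
One optimal cutting: pieces 5 + 5 with 1 inch of scrap → ¢54.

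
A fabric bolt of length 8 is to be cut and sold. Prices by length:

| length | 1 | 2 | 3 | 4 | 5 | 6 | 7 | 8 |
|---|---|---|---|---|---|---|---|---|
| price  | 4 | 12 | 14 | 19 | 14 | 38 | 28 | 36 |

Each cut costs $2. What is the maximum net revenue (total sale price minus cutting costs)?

48

Consider every possible first cut. v[k] is the best of p[i]+v[k−i] over all sellable i≤k, charging 2 whenever i<k.
v[1] = 4
v[2] = 12
v[3] = 14  (first piece 1, then v[2]=12)
v[4] = 22  (first piece 2, then v[2]=12)
v[5] = 24  (first piece 1, then v[4]=22)
v[6] = 38
v[7] = 40  (first piece 1, then v[6]=38)
v[8] = 48  (first piece 2, then v[6]=38)
One optimal plan: pieces 6 + 2 (1 cut) → $50 − $2 = $48.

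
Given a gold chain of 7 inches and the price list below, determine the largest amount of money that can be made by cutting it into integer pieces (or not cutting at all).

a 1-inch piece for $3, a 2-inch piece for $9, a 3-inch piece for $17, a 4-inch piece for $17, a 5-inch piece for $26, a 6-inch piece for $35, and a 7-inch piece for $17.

38

Let best[k] be the best obtainable value from length k. For each k, try every first piece i and keep the best of price[i] + best[k−i].
best[1] = 3
best[2] = max(3+3, 9+0) = 9
best[3] = max(3+9, 9+3, 17+0) = 17
best[4] = max(3+17, 9+9, 17+3, 17+0) = 20
best[5] = max(3+20, 9+17, 17+9, 17+3, 26+0) = 26
best[6] = max(3+26, 9+20, 17+17, 17+9, 26+3, 35+0) = 35
best[7] = max(3+35, 9+26, 17+20, …, 35+3, 17+0) = 38
One optimal cutting: 6 + 1 → $35 + $3 = $38.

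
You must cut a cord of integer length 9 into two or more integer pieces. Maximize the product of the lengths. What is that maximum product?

27

Let g[k] be the best product for length k (with at least one cut). For each first piece i, the rest contributes max(k−i, g[k−i]).
g[2] = 1×max(1,0) = 1×1 = 1
g[3] = 1×max(2,1) = 1×2 = 2
g[4] = 2×max(2,1) = 2×2 = 4
g[5] = 2×max(3,2) = 2×3 = 6
g[6] = 3×max(3,2) = 3×3 = 9
g[7] = 2×max(5,6) = 2×6 = 12
g[8] = 2×max(6,9) = 2×9 = 18
g[9] = 3×max(6,9) = 3×9 = 27
One optimal split: 3 + 3 + 3; product 3×3×3 = 27.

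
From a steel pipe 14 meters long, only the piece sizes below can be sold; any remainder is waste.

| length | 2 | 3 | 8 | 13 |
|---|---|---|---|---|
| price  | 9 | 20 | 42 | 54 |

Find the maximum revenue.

Build f[k] bottom-up: f[k] = max over allowed piece i of (p[i] + f[k−i]).
f[1] = 0
f[2] = 9
f[3] = max(9+0, 20+0) = 20
f[4] = max(9+9, 20+0) = 20
f[5] = max(9+20, 20+9) = 29
f[6] = max(9+20, 20+20) = 40
f[7] = max(9+29, 20+20) = 40
f[8] = max(9+40, 20+29, 42+0) = 49
f[9] = max(9+40, 20+40, 42+0) = 60
f[10] = max(9+49, 20+40, 42+9) = 60
f[11] = max(9+60, 20+49, 42+20) = 69
f[12] = max(9+60, 20+60, 42+20) = 80
f[13] = max(9+69, 20+60, 42+29, 54+0) = 80
f[14] = max(9+80, 20+69, 42+40, 54+0) = 89
One optimal cutting: 3 + 3 + 3 + 3 + 2 → $89.

89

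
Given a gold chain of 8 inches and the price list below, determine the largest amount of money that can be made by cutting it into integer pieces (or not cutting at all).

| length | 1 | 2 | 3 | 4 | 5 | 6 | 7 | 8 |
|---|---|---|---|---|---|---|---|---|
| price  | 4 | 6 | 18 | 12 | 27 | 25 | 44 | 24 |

48

Consider every possible first cut. best[k] is the best of p[i]+best[k−i] over all sellable i≤k.
best[1] = 4
best[2] = max(4+4, 6+0) = 8
best[3] = max(4+8, 6+4, 18+0) = 18
best[4] = max(4+18, 6+8, 18+4, 12+0) = 22
best[5] = max(4+22, 6+18, 18+8, 12+4, 27+0) = 27
best[6] = max(4+27, 6+22, 18+18, 12+8, 27+4, 25+0) = 36
best[7] = max(4+36, 6+27, 18+22, …, 25+4, 44+0) = 44
best[8] = max(4+44, 6+36, 18+27, …, 44+4, 24+0) = 48
One optimal cutting: 7 + 1 → $44 + $4 = $48.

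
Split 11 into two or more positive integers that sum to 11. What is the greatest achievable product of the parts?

Define m[k] = max over 1≤i<k of i · max(k−i, m[k−i]); the inner max lets the remainder stay uncut if that's better.
Small cases: m[2]=1, m[3]=2, m[4]=4.
m[5] = max(1·4, 2·3, 3·2, 4·1) = 6
m[6] = max(1·6, 2·4, 3·3, 4·2, 5·1) = 9
m[7] = max(1·9, 2·6, 3·4, 4·3, 5·2, 6·1) = 12
m[8] = max(1·12, 2·9, 3·6, …, 6·2, 7·1) = 18
m[9] = max(1·18, 2·12, 3·9, …, 7·2, 8·1) = 27
m[10] = max(1·27, 2·18, 3·12, …, 8·2, 9·1) = 36
m[11] = max(1·36, 2·27, 3·18, …, 9·2, 10·1) = 54
One optimal split: 3 + 3 + 3 + 2; product 3·3·3·2 = 54.

54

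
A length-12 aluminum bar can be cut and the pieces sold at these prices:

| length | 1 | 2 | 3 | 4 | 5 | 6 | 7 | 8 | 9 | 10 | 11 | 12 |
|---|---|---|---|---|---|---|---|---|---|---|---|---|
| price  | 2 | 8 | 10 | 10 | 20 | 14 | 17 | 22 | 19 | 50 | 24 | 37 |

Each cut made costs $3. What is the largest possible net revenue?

55

Consider every possible first cut. net[k] is the best of p[i]+net[k−i] over all sellable i≤k, charging 3 whenever i<k.
net[1] = 2
net[2] = max(2+2-3, 8+0) = 8
net[3] = max(2+8-3, 8+2-3, 10+0) = 10
net[4] = max(2+10-3, 8+8-3, 10+2-3, 10+0) = 13
net[5] = max(2+13-3, 8+10-3, 10+8-3, 10+2-3, 20+0) = 20
net[6] = max(2+20-3, 8+13-3, 10+10-3, 10+8-3, 20+2-3, 14+0) = 19
net[7] = max(2+19-3, 8+20-3, 10+13-3, …, 14+2-3, 17+0) = 25
net[8] = max(2+25-3, 8+19-3, 10+20-3, …, 17+2-3, 22+0) = 27
net[9] = max(2+27-3, 8+25-3, 10+19-3, …, 22+2-3, 19+0) = 30
net[10] = max(2+30-3, 8+27-3, 10+25-3, …, 19+2-3, 50+0) = 50
net[11] = max(2+50-3, 8+30-3, 10+27-3, …, 50+2-3, 24+0) = 49
net[12] = max(2+49-3, 8+50-3, 10+30-3, …, 24+2-3, 37+0) = 55
One optimal plan: pieces 10 + 2 (1 cut) → $58 − $3 = $55.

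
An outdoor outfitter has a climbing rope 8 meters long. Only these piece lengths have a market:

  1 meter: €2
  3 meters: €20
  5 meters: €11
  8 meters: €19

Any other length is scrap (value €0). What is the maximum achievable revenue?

Let best[k] be the best obtainable value from length k. For each k, try every first piece i and keep the best of price[i] + best[k−i].
best[1] = 2
best[2] = 4  (first piece 1, then best[1]=2)
best[3] = max(2+4, 20+0) = 20
best[4] = max(2+20, 20+2) = 22
best[5] = max(2+22, 20+4, 11+0) = 24
best[6] = max(2+24, 20+20, 11+2) = 40
best[7] = max(2+40, 20+22, 11+4) = 42
best[8] = max(2+42, 20+24, 11+20, 19+0) = 44
One optimal cutting: 3 + 3 + 1 + 1 → €44.

44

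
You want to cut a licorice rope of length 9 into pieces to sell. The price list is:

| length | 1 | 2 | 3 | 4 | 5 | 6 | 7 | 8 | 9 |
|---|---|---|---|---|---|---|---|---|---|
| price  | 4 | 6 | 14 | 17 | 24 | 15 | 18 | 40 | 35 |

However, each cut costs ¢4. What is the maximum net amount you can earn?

Build v[k] bottom-up: v[k] = max over allowed piece i of (p[i] + v[k−i]) − 4 per cut.
v[1] = 4
v[2] = 6
v[3] = 14
v[4] = 17
v[5] = 24
v[6] = 24  (first piece 1, then v[5]=24)
v[7] = 27  (first piece 3, then v[4]=17)
v[8] = 40
v[9] = 40  (first piece 1, then v[8]=40)
One optimal plan: pieces 8 + 1 (1 cut) → ¢44 − ¢4 = ¢40.

40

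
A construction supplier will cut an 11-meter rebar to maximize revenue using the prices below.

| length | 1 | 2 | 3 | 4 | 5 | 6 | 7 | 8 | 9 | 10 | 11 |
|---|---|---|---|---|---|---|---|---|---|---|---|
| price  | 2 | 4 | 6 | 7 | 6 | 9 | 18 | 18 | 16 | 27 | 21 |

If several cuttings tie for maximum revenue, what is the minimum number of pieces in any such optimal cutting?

2

Build r[k] bottom-up: r[k] = max over allowed piece i of (p[i] + r[k−i]).
r[1] = 2
r[2] = max(2+2, 4+0) = 4
r[3] = max(2+4, 4+2, 6+0) = 6
r[4] = max(2+6, 4+4, 6+2, 7+0) = 8
r[5] = max(2+8, 4+6, 6+4, 7+2, 6+0) = 10
r[6] = max(2+10, 4+8, 6+6, 7+4, 6+2, 9+0) = 12
r[7] = max(2+12, 4+10, 6+8, …, 9+2, 18+0) = 18
r[8] = max(2+18, 4+12, 6+10, …, 18+2, 18+0) = 20
r[9] = max(2+20, 4+18, 6+12, …, 18+2, 16+0) = 22
r[10] = max(2+22, 4+20, 6+18, …, 16+2, 27+0) = 27
r[11] = max(2+27, 4+22, 6+20, …, 27+2, 21+0) = 29
Maximum revenue is ₹29.
Now minimize piece count subject to staying optimal: for each k, pieces[k] = 1 + min over i with p[i]+r[k−i]=r[k] of pieces[k−i].
pieces[8] = 2
pieces[9] = 2
pieces[10] = 1
pieces[11] = 2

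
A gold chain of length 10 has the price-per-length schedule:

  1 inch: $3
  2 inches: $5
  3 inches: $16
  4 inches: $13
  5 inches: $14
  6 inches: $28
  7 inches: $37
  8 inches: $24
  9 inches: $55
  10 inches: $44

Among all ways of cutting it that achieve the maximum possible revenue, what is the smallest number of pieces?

2

Build r[k] bottom-up: r[k] = max over allowed piece i of (p[i] + r[k−i]).
r[1] = 3
r[2] = 6  (first piece 1, then r[1]=3)
r[3] = 16
r[4] = 19  (first piece 1, then r[3]=16)
r[5] = 22  (first piece 1, then r[4]=19)
r[6] = 32  (first piece 3, then r[3]=16)
r[7] = 37
r[8] = 40  (first piece 1, then r[7]=37)
r[9] = 55
r[10] = 58  (first piece 1, then r[9]=55)
Maximum revenue is $58.
Now minimize piece count subject to staying optimal: for each k, pieces[k] = 1 + min over i with p[i]+r[k−i]=r[k] of pieces[k−i].
pieces[7] = 1
pieces[8] = 2
pieces[9] = 1
pieces[10] = 2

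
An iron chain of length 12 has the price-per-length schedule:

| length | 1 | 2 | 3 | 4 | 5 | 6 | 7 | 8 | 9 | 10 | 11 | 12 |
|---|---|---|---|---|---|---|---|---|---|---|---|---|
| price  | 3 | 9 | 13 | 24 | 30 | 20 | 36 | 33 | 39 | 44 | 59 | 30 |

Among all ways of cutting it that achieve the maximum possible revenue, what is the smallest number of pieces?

Let r[k] be the best obtainable value from length k. For each k, try every first piece i and keep the best of price[i] + r[k−i].
r[1] = 3
r[2] = 9
r[3] = 13
r[4] = 24
r[5] = 30
r[6] = 33  (first piece 1, then r[5]=30)
r[7] = 39  (first piece 2, then r[5]=30)
r[8] = 48  (first piece 4, then r[4]=24)
r[9] = 54  (first piece 4, then r[5]=30)
r[10] = 60  (first piece 5, then r[5]=30)
r[11] = 63  (first piece 1, then r[10]=60)
r[12] = 72  (first piece 4, then r[8]=48)
Maximum revenue is $72.
Now minimize piece count subject to staying optimal: for each k, pieces[k] = 1 + min over i with p[i]+r[k−i]=r[k] of pieces[k−i].
pieces[9] = 2
pieces[10] = 2
pieces[11] = 3
pieces[12] = 3

3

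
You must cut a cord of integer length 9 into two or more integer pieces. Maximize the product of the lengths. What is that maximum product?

Define m[k] = max over 1≤i<k of i · max(k−i, m[k−i]); the inner max lets the remainder stay uncut if that's better.
Small cases: m[2]=1.
m[3] = max(1*2, 2*1) = 2
m[4] = max(1*3, 2*2, 3*1) = 4
m[5] = max(1*4, 2*3, 3*2, 4*1) = 6
m[6] = max(1*6, 2*4, 3*3, 4*2, 5*1) = 9
m[7] = max(1*9, 2*6, 3*4, 4*3, 5*2, 6*1) = 12
m[8] = max(1*12, 2*9, 3*6, …, 6*2, 7*1) = 18
m[9] = max(1*18, 2*12, 3*9, …, 7*2, 8*1) = 27
One optimal split: 3 + 3 + 3; product 3*3*3 = 27.

27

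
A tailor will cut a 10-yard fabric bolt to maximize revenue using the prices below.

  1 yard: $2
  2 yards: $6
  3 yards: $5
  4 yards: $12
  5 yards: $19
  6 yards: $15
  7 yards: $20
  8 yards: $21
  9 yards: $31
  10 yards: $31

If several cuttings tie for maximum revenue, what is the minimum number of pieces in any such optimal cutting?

Build r[k] bottom-up: r[k] = max over allowed piece i of (p[i] + r[k−i]).
r[1] = 2
r[2] = max(2+2, 6+0) = 6
r[3] = max(2+6, 6+2, 5+0) = 8
r[4] = max(2+8, 6+6, 5+2, 12+0) = 12
r[5] = max(2+12, 6+8, 5+6, 12+2, 19+0) = 19
r[6] = max(2+19, 6+12, 5+8, 12+6, 19+2, 15+0) = 21
r[7] = max(2+21, 6+19, 5+12, …, 15+2, 20+0) = 25
r[8] = max(2+25, 6+21, 5+19, …, 20+2, 21+0) = 27
r[9] = max(2+27, 6+25, 5+21, …, 21+2, 31+0) = 31
r[10] = max(2+31, 6+27, 5+25, …, 31+2, 31+0) = 38
Maximum revenue is $38.
Now minimize piece count subject to staying optimal: for each k, pieces[k] = 1 + min over i with p[i]+r[k−i]=r[k] of pieces[k−i].
pieces[7] = 2
pieces[8] = 3
pieces[9] = 1
pieces[10] = 2

2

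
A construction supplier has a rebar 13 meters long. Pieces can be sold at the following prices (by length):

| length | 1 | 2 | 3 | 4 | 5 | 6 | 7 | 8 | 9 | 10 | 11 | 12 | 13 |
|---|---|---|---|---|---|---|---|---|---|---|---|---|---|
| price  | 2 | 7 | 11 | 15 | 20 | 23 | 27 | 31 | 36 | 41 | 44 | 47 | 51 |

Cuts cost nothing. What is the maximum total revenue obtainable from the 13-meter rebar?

Consider every possible first cut. v[k] is the best of p[i]+v[k−i] over all sellable i≤k.
v[1] = 2
v[2] = max(2+2, 7+0) = 7
v[3] = max(2+7, 7+2, 11+0) = 11
v[4] = max(2+11, 7+7, 11+2, 15+0) = 15
v[5] = max(2+15, 7+11, 11+7, 15+2, 20+0) = 20
v[6] = max(2+20, 7+15, 11+11, 15+7, 20+2, 23+0) = 23
v[7] = max(2+23, 7+20, 11+15, …, 23+2, 27+0) = 27
v[8] = max(2+27, 7+23, 11+20, …, 27+2, 31+0) = 31
v[9] = max(2+31, 7+27, 11+23, …, 31+2, 36+0) = 36
v[10] = max(2+36, 7+31, 11+27, …, 36+2, 41+0) = 41
v[11] = max(2+41, 7+36, 11+31, …, 41+2, 44+0) = 44
v[12] = max(2+44, 7+41, 11+36, …, 44+2, 47+0) = 48
v[13] = max(2+48, 7+44, 11+41, …, 47+2, 51+0) = 52
One optimal cutting: 10 + 3 → ₹41 + ₹11 = ₹52.

52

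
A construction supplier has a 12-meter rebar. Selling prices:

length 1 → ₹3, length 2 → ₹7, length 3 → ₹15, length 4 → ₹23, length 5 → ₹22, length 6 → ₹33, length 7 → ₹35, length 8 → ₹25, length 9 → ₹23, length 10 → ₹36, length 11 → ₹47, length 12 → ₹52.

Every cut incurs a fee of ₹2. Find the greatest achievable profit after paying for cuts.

65

Build net[k] bottom-up: net[k] = max over allowed piece i of (p[i] + net[k−i]) − 2 per cut.
net[1] = 3
net[2] = max(3+3-2, 7+0) = 7
net[3] = max(3+7-2, 7+3-2, 15+0) = 15
net[4] = max(3+15-2, 7+7-2, 15+3-2, 23+0) = 23
net[5] = max(3+23-2, 7+15-2, 15+7-2, 23+3-2, 22+0) = 24
net[6] = max(3+24-2, 7+23-2, 15+15-2, 23+7-2, 22+3-2, 33+0) = 33
net[7] = max(3+33-2, 7+24-2, 15+23-2, …, 33+3-2, 35+0) = 36
net[8] = max(3+36-2, 7+33-2, 15+24-2, …, 35+3-2, 25+0) = 44
net[9] = max(3+44-2, 7+36-2, 15+33-2, …, 25+3-2, 23+0) = 46
net[10] = max(3+46-2, 7+44-2, 15+36-2, …, 23+3-2, 36+0) = 54
net[11] = max(3+54-2, 7+46-2, 15+44-2, …, 36+3-2, 47+0) = 57
net[12] = max(3+57-2, 7+54-2, 15+46-2, …, 47+3-2, 52+0) = 65
One optimal plan: pieces 4 + 4 + 4 (2 cuts) → ₹69 − ₹4 = ₹65.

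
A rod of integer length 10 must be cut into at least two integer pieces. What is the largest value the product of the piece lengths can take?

36

Fill prod[k] for k=2..10: at each k try every first piece i and multiply by the better of (k−i) uncut or prod[k−i].
prod[2] = 1·max(1,0) = 1·1 = 1
prod[3] = max(1·2, 2·1) = 2
prod[4] = max(1·3, 2·2, 3·1) = 4
prod[5] = max(1·4, 2·3, 3·2, 4·1) = 6
prod[6] = max(1·6, 2·4, 3·3, 4·2, 5·1) = 9
prod[7] = max(1·9, 2·6, 3·4, 4·3, 5·2, 6·1) = 12
prod[8] = max(1·12, 2·9, 3·6, …, 6·2, 7·1) = 18
prod[9] = max(1·18, 2·12, 3·9, …, 7·2, 8·1) = 27
prod[10] = max(1·27, 2·18, 3·12, …, 8·2, 9·1) = 36
One optimal split: 3 + 3 + 2 + 2; product 3·3·2·2 = 36.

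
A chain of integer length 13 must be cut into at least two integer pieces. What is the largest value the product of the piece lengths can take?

Let f[k] be the best product for length k (with at least one cut). For each first piece i, the rest contributes max(k−i, f[k−i]).
Small cases: f[2]=1, f[3]=2, f[4]=4, f[5]=6, f[6]=9.
f[7] = 2×max(5,6) = 2×6 = 12
f[8] = 2×max(6,9) = 2×9 = 18
f[9] = 3×max(6,9) = 3×9 = 27
f[10] = 2×max(8,18) = 2×18 = 36
f[11] = 2×max(9,27) = 2×27 = 54
f[12] = 3×max(9,27) = 3×27 = 81
f[13] = 2×max(11,54) = 2×54 = 108
One optimal split: 3 + 3 + 3 + 2 + 2; product 3×3×3×2×2 = 108.

108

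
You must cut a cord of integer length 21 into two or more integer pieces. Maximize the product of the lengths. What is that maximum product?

Let P[k] be the best product for length k (with at least one cut). For each first piece i, the rest contributes max(k−i, P[k−i]).
P[2] = 1·max(1,0) = 1·1 = 1
P[3] = 1·max(2,1) = 1·2 = 2
P[4] = 2·max(2,1) = 2·2 = 4
P[5] = 2·max(3,2) = 2·3 = 6
P[6] = 3·max(3,2) = 3·3 = 9
P[7] = 2·max(5,6) = 2·6 = 12
P[8] = 2·max(6,9) = 2·9 = 18
P[9] = 3·max(6,9) = 3·9 = 27
P[10] = 2·max(8,18) = 2·18 = 36
P[11] = 2·max(9,27) = 2·27 = 54
P[12] = 3·max(9,27) = 3·27 = 81
P[13] = 2·max(11,54) = 2·54 = 108
P[14] = 2·max(12,81) = 2·81 = 162
P[15] = 3·max(12,81) = 3·81 = 243
P[16] = 2·max(14,162) = 2·162 = 324
P[17] = 2·max(15,243) = 2·243 = 486
P[18] = 3·max(15,243) = 3·243 = 729
P[19] = 2·max(17,486) = 2·486 = 972
P[20] = 2·max(18,729) = 2·729 = 1458
P[21] = 3·max(18,729) = 3·729 = 2187
One optimal split: 3 + 3 + 3 + 3 + 3 + 3 + 3; product 3·3·3·3·3·3·3 = 2187.

2187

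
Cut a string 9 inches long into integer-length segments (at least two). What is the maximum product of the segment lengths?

Let prod[k] be the best product for length k (with at least one cut). For each first piece i, the rest contributes max(k−i, prod[k−i]).
prod[2] = 1×max(1,0) = 1×1 = 1
prod[3] = 1×max(2,1) = 1×2 = 2
prod[4] = 2×max(2,1) = 2×2 = 4
prod[5] = 2×max(3,2) = 2×3 = 6
prod[6] = 3×max(3,2) = 3×3 = 9
prod[7] = 2×max(5,6) = 2×6 = 12
prod[8] = 2×max(6,9) = 2×9 = 18
prod[9] = 3×max(6,9) = 3×9 = 27
One optimal split: 3 + 3 + 3; product 3×3×3 = 27.

27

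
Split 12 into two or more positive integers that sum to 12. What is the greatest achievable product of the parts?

81

Fill m[k] for k=2..12: at each k try every first piece i and multiply by the better of (k−i) uncut or m[k−i].
m[2] = 1×max(1,0) = 1×1 = 1
m[3] = 1×max(2,1) = 1×2 = 2
m[4] = 2×max(2,1) = 2×2 = 4
m[5] = 2×max(3,2) = 2×3 = 6
m[6] = 3×max(3,2) = 3×3 = 9
m[7] = 2×max(5,6) = 2×6 = 12
m[8] = 2×max(6,9) = 2×9 = 18
m[9] = 3×max(6,9) = 3×9 = 27
m[10] = 2×max(8,18) = 2×18 = 36
m[11] = 2×max(9,27) = 2×27 = 54
m[12] = 3×max(9,27) = 3×27 = 81
One optimal split: 3 + 3 + 3 + 3; product 3×3×3×3 = 81.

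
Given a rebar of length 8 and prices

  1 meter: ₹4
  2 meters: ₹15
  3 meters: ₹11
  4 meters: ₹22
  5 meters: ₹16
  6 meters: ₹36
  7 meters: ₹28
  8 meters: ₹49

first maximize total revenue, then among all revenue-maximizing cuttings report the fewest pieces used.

4

Consider every possible first cut. r[k] is the best of p[i]+r[k−i] over all sellable i≤k.
r[1] = 4
r[2] = 15
r[3] = 19  (first piece 1, then r[2]=15)
r[4] = 30  (first piece 2, then r[2]=15)
r[5] = 34  (first piece 1, then r[4]=30)
r[6] = 45  (first piece 2, then r[4]=30)
r[7] = 49  (first piece 1, then r[6]=45)
r[8] = 60  (first piece 2, then r[6]=45)
Maximum revenue is ₹60.
Now minimize piece count subject to staying optimal: for each k, pieces[k] = 1 + min over i with p[i]+r[k−i]=r[k] of pieces[k−i].
pieces[5] = 3
pieces[6] = 3
pieces[7] = 4
pieces[8] = 4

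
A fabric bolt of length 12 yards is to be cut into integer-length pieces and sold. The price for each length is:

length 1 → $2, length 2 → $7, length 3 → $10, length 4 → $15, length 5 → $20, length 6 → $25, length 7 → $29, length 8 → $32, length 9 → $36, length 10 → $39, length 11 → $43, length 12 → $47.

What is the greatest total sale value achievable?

50

Build v[k] bottom-up: v[k] = max over allowed piece i of (p[i] + v[k−i]).
v[1] = 2
v[2] = 7
v[3] = 10
v[4] = 15
v[5] = 20
v[6] = 25
v[7] = 29
v[8] = 32  (first piece 2, then v[6]=25)
v[9] = 36  (first piece 2, then v[7]=29)
v[10] = 40  (first piece 4, then v[6]=25)
v[11] = 45  (first piece 5, then v[6]=25)
v[12] = 50  (first piece 6, then v[6]=25)
One optimal cutting: 6 + 6 → $25 + $25 = $50.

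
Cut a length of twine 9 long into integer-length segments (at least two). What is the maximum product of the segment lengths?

Define g[k] = max over 1≤i<k of i · max(k−i, g[k−i]); the inner max lets the remainder stay uncut if that's better.
g[2] = 1×max(1,0) = 1×1 = 1
g[3] = 1×max(2,1) = 1×2 = 2
g[4] = 2×max(2,1) = 2×2 = 4
g[5] = 2×max(3,2) = 2×3 = 6
g[6] = 3×max(3,2) = 3×3 = 9
g[7] = 2×max(5,6) = 2×6 = 12
g[8] = 2×max(6,9) = 2×9 = 18
g[9] = 3×max(6,9) = 3×9 = 27
One optimal split: 3 + 3 + 3; product 3×3×3 = 27.

27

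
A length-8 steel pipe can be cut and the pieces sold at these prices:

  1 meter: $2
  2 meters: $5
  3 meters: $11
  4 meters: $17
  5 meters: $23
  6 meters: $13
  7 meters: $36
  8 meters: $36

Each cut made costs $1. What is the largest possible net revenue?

Build net[k] bottom-up: net[k] = max over allowed piece i of (p[i] + net[k−i]) − 1 per cut.
net[1] = 2
net[2] = max(2+2-1, 5+0) = 5
net[3] = max(2+5-1, 5+2-1, 11+0) = 11
net[4] = max(2+11-1, 5+5-1, 11+2-1, 17+0) = 17
net[5] = max(2+17-1, 5+11-1, 11+5-1, 17+2-1, 23+0) = 23
net[6] = max(2+23-1, 5+17-1, 11+11-1, 17+5-1, 23+2-1, 13+0) = 24
net[7] = max(2+24-1, 5+23-1, 11+17-1, …, 13+2-1, 36+0) = 36
net[8] = max(2+36-1, 5+24-1, 11+23-1, …, 36+2-1, 36+0) = 37
One optimal plan: pieces 7 + 1 (1 cut) → $38 − $1 = $37.

37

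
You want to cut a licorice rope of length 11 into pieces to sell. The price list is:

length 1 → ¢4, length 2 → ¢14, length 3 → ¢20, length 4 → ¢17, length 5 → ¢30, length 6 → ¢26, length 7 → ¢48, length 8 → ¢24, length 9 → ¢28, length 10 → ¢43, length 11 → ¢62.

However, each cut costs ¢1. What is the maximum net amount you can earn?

74

Let net[k] be the best obtainable value from length k. For each k, try every first piece i and keep the best of price[i] + net[k−i] minus the 1 cut fee when i<k.
net[1] = 4
net[2] = 14
net[3] = 20
net[4] = 27  (first piece 2, then net[2]=14)
net[5] = 33  (first piece 2, then net[3]=20)
net[6] = 40  (first piece 2, then net[4]=27)
net[7] = 48
net[8] = 53  (first piece 2, then net[6]=40)
net[9] = 61  (first piece 2, then net[7]=48)
net[10] = 67  (first piece 3, then net[7]=48)
net[11] = 74  (first piece 2, then net[9]=61)
One optimal plan: pieces 7 + 2 + 2 (2 cuts) → ¢76 − ¢2 = ¢74.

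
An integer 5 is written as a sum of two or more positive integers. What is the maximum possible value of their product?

6

Define prod[k] = max over 1≤i<k of i · max(k−i, prod[k−i]); the inner max lets the remainder stay uncut if that's better.
prod[2] = 1*max(1,0) = 1*1 = 1
prod[3] = max(1*2, 2*1) = 2
prod[4] = max(1*3, 2*2, 3*1) = 4
prod[5] = max(1*4, 2*3, 3*2, 4*1) = 6
One optimal split: 3 + 2; product 3*2 = 6.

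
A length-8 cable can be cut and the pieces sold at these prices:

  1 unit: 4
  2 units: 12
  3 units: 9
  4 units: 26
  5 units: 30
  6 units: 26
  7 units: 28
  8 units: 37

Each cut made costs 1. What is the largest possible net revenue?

Consider every possible first cut. v[k] is the best of p[i]+v[k−i] over all sellable i≤k, charging 1 whenever i<k.
v[1] = 4
v[2] = 12
v[3] = 15  (first piece 1, then v[2]=12)
v[4] = 26
v[5] = 30
v[6] = 37  (first piece 2, then v[4]=26)
v[7] = 41  (first piece 2, then v[5]=30)
v[8] = 51  (first piece 4, then v[4]=26)
One optimal plan: pieces 4 + 4 (1 cut) → 52 − 1 = 51.

51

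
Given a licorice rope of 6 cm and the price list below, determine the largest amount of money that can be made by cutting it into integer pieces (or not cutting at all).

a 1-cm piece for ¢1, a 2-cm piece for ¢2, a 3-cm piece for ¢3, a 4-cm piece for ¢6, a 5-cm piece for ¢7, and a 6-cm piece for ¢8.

8

Consider every possible first cut. best[k] is the best of p[i]+best[k−i] over all sellable i≤k.
best[1] = 1
best[2] = max(1+1, 2+0) = 2
best[3] = max(1+2, 2+1, 3+0) = 3
best[4] = max(1+3, 2+2, 3+1, 6+0) = 6
best[5] = max(1+6, 2+3, 3+2, 6+1, 7+0) = 7
best[6] = max(1+7, 2+6, 3+3, 6+2, 7+1, 8+0) = 8
One optimal cutting: 4 + 1 + 1 → ¢6 + ¢1 + ¢1 = ¢8.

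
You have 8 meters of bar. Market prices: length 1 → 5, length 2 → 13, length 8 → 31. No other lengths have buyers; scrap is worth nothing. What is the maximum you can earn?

Build r[k] bottom-up: r[k] = max over allowed piece i of (p[i] + r[k−i]).
r[1] = 5
r[2] = 13
r[3] = 18  (first piece 1, then r[2]=13)
r[4] = 26  (first piece 2, then r[2]=13)
r[5] = 31  (first piece 1, then r[4]=26)
r[6] = 39  (first piece 2, then r[4]=26)
r[7] = 44  (first piece 1, then r[6]=39)
r[8] = 52  (first piece 2, then r[6]=39)
One optimal cutting: 2 + 2 + 2 + 2 → 52.

52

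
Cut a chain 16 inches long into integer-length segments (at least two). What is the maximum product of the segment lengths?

324

Let f[k] be the best product for length k (with at least one cut). For each first piece i, the rest contributes max(k−i, f[k−i]).
f[2] = 1·max(1,0) = 1·1 = 1
f[3] = 1·max(2,1) = 1·2 = 2
f[4] = 2·max(2,1) = 2·2 = 4
f[5] = 2·max(3,2) = 2·3 = 6
f[6] = 3·max(3,2) = 3·3 = 9
f[7] = 2·max(5,6) = 2·6 = 12
f[8] = 2·max(6,9) = 2·9 = 18
f[9] = 3·max(6,9) = 3·9 = 27
f[10] = 2·max(8,18) = 2·18 = 36
f[11] = 2·max(9,27) = 2·27 = 54
f[12] = 3·max(9,27) = 3·27 = 81
f[13] = 2·max(11,54) = 2·54 = 108
f[14] = 2·max(12,81) = 2·81 = 162
f[15] = 3·max(12,81) = 3·81 = 243
f[16] = 2·max(14,162) = 2·162 = 324
One optimal split: 3 + 3 + 3 + 3 + 2 + 2; product 3·3·3·3·2·2 = 324.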